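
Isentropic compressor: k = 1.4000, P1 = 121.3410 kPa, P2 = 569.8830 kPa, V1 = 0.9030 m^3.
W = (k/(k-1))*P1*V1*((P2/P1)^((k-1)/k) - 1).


(k-1)/k = 0.2857
(P2/P1)^exp = 1.5557
W = 3.5000 * 121.3410 * 0.9030 * (1.5557 - 1) = 213.1247 kJ

213.1247 kJ


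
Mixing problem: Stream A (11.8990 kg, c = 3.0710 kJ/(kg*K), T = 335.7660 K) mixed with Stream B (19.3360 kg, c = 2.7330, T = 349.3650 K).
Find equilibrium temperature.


num = 30731.7978
den = 89.3871
Tf = 343.8057 K

343.8057 K


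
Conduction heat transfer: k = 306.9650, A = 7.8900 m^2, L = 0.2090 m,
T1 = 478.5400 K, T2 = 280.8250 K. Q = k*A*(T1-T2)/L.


dT = 197.7150 K
Q = 306.9650 * 7.8900 * 197.7150 / 0.2090 = 2291179.9304 W

2291179.9304 W


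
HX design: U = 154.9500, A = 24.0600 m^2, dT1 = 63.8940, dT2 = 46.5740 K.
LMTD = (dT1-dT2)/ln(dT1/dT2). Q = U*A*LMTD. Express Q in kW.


LMTD = 54.7784 K
Q = 154.9500 * 24.0600 * 54.7784 = 204219.1928 W = 204.2192 kW

204.2192 kW


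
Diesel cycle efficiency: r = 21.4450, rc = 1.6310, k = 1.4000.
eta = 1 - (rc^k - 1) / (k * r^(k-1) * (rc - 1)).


r^(k-1) = 3.4082
rc^k = 1.9835
eta = 0.6733 = 67.3342%

67.3342%


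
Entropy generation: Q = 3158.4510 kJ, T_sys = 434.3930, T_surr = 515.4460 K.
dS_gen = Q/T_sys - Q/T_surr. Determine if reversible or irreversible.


dS_sys = 3158.4510/434.3930 = 7.2710 kJ/K
dS_surr = -3158.4510/515.4460 = -6.1276 kJ/K
dS_gen = 7.2710 - 6.1276 = 1.1433 kJ/K (irreversible)

dS_gen = 1.1433 kJ/K, irreversible


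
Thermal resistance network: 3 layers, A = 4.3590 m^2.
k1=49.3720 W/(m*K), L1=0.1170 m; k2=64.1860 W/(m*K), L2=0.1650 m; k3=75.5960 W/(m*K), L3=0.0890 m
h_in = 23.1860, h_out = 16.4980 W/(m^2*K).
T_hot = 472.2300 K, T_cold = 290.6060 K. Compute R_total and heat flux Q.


R_conv_in = 1/(23.1860*4.3590) = 0.0099
R_1 = 0.1170/(49.3720*4.3590) = 0.0005
R_2 = 0.1650/(64.1860*4.3590) = 0.0006
R_3 = 0.0890/(75.5960*4.3590) = 0.0003
R_conv_out = 1/(16.4980*4.3590) = 0.0139
R_total = 0.0252 K/W
Q = 181.6240 / 0.0252 = 7206.3955 W

R_total = 0.0252 K/W, Q = 7206.3955 W


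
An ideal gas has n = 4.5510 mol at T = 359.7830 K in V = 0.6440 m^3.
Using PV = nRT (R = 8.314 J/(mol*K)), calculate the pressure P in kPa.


P = nRT/V = 4.5510 * 8.314 * 359.7830 / 0.6440
= 13613.1144 / 0.6440 = 21138.3764 Pa = 21.1384 kPa

21.1384 kPa


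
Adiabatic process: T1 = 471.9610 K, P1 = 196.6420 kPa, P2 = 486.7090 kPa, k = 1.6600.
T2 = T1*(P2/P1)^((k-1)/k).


(k-1)/k = 0.3976
(P2/P1)^exp = 1.4338
T2 = 471.9610 * 1.4338 = 676.6981 K

676.6981 K


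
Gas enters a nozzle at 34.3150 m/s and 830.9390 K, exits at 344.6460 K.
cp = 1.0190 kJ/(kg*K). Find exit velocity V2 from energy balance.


dT = 486.2930 K
2*cp*1000*dT = 991065.1340
V1^2 = 1177.5192
V2 = sqrt(992242.6532) = 996.1138 m/s

996.1138 m/s


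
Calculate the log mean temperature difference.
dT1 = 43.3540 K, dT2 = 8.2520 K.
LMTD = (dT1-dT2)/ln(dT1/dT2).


dT1/dT2 = 5.2538
ln(dT1/dT2) = 1.6589
LMTD = 35.1020 / 1.6589 = 21.1593 K

21.1593 K


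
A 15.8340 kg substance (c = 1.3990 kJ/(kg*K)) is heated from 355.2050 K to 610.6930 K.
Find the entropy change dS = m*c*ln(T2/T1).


T2/T1 = 1.7193
ln(T2/T1) = 0.5419
dS = 15.8340 * 1.3990 * 0.5419 = 12.0040 kJ/K

12.0040 kJ/K


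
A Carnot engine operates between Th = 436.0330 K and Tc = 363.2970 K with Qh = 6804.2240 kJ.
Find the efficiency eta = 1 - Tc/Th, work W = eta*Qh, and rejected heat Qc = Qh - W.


eta = 1 - 363.2970/436.0330 = 0.1668
W = 0.1668 * 6804.2240 = 1135.0334 kJ
Qc = 6804.2240 - 1135.0334 = 5669.1906 kJ

eta = 16.6813%, W = 1135.0334 kJ, Qc = 5669.1906 kJ


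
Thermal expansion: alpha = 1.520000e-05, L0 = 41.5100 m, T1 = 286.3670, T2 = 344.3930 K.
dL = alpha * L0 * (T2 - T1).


dT = 58.0260 K
dL = 1.520000e-05 * 41.5100 * 58.0260 = 0.036612 m
L_final = 41.546612 m

dL = 0.036612 m


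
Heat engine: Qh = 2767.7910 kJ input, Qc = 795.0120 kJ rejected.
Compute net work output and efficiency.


W = 2767.7910 - 795.0120 = 1972.7790 kJ
eta = 1972.7790 / 2767.7910 = 0.7128 = 71.2763%

W = 1972.7790 kJ, eta = 71.2763%


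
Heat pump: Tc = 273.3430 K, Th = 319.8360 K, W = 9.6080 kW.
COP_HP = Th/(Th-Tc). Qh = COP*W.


COP = 319.8360 / 46.4930 = 6.8792
Qh = 6.8792 * 9.6080 = 66.0956 kW

COP = 6.8792, Qh = 66.0956 kW


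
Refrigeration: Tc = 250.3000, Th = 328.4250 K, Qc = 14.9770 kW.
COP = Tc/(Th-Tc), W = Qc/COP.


COP = 250.3000 / 78.1250 = 3.2038
W = 14.9770 / 3.2038 = 4.6747 kW

COP = 3.2038, W = 4.6747 kW


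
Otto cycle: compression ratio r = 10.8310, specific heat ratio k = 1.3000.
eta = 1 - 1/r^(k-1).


r^(k-1) = 2.0436
eta = 1 - 1/2.0436 = 0.5107 = 51.0673%

51.0673%


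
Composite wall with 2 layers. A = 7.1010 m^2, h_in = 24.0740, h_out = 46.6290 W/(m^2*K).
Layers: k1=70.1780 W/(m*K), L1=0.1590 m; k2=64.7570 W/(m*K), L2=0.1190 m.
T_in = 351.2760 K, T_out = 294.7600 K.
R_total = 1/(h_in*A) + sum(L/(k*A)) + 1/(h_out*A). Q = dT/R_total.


R_conv_in = 1/(24.0740*7.1010) = 0.0058
R_1 = 0.1590/(70.1780*7.1010) = 0.0003
R_2 = 0.1190/(64.7570*7.1010) = 0.0003
R_conv_out = 1/(46.6290*7.1010) = 0.0030
R_total = 0.0094 K/W
Q = 56.5160 / 0.0094 = 5982.0154 W

R_total = 0.0094 K/W, Q = 5982.0154 W


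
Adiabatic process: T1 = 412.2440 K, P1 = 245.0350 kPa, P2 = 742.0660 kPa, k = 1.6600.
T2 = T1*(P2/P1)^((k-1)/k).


(k-1)/k = 0.3976
(P2/P1)^exp = 1.5536
T2 = 412.2440 * 1.5536 = 640.4431 K

640.4431 K


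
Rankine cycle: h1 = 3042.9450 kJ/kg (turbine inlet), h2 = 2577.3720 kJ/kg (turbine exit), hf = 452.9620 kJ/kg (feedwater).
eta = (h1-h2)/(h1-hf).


W = 465.5730 kJ/kg
Q_in = 2589.9830 kJ/kg
eta = 0.1798 = 17.9759%

eta = 17.9759%


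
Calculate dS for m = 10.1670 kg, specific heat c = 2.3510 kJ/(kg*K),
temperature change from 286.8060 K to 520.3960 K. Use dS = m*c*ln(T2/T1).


T2/T1 = 1.8145
ln(T2/T1) = 0.5958
dS = 10.1670 * 2.3510 * 0.5958 = 14.2408 kJ/K

14.2408 kJ/K


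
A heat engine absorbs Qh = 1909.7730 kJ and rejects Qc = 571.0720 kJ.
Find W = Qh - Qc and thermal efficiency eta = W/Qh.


W = 1909.7730 - 571.0720 = 1338.7010 kJ
eta = 1338.7010 / 1909.7730 = 0.7010 = 70.0974%

W = 1338.7010 kJ, eta = 70.0974%


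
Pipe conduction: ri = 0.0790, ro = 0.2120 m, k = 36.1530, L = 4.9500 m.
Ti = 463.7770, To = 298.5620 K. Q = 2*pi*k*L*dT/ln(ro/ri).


dT = 165.2150 K
ln(ro/ri) = 0.9871
Q = 2*pi*36.1530*4.9500*165.2150 / 0.9871 = 188191.8567 W

188191.8567 W


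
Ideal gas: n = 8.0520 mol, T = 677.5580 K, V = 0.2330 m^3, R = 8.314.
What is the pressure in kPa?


P = nRT/V = 8.0520 * 8.314 * 677.5580 / 0.2330
= 45358.6650 / 0.2330 = 194672.3819 Pa = 194.6724 kPa

194.6724 kPa


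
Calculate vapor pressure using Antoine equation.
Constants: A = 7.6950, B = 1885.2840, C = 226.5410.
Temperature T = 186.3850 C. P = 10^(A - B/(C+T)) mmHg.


C+T = 412.9260
B/(C+T) = 4.5657
log10(P) = 7.6950 - 4.5657 = 3.1293
P = 10^3.1293 = 1346.8823 mmHg

1346.8823 mmHg


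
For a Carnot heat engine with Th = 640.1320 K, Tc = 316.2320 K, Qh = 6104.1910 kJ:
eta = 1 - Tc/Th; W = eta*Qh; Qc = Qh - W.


eta = 1 - 316.2320/640.1320 = 0.5060
W = 0.5060 * 6104.1910 = 3088.6559 kJ
Qc = 6104.1910 - 3088.6559 = 3015.5351 kJ

eta = 50.5989%, W = 3088.6559 kJ, Qc = 3015.5351 kJ


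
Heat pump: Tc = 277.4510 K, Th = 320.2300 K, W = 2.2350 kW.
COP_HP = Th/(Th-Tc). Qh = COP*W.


COP = 320.2300 / 42.7790 = 7.4857
Qh = 7.4857 * 2.2350 = 16.7305 kW

COP = 7.4857, Qh = 16.7305 kW


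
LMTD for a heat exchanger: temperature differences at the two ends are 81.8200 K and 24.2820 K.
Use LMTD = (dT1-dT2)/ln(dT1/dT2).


dT1/dT2 = 3.3696
ln(dT1/dT2) = 1.2148
LMTD = 57.5380 / 1.2148 = 47.3647 K

47.3647 K


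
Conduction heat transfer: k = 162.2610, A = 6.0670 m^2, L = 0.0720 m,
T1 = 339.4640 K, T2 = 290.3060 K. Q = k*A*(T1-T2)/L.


dT = 49.1580 K
Q = 162.2610 * 6.0670 * 49.1580 / 0.0720 = 672124.6942 W

672124.6942 W


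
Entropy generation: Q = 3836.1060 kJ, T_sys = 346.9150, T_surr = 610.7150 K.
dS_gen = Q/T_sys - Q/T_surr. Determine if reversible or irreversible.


dS_sys = 3836.1060/346.9150 = 11.0578 kJ/K
dS_surr = -3836.1060/610.7150 = -6.2813 kJ/K
dS_gen = 11.0578 - 6.2813 = 4.7764 kJ/K (irreversible)

dS_gen = 4.7764 kJ/K, irreversible


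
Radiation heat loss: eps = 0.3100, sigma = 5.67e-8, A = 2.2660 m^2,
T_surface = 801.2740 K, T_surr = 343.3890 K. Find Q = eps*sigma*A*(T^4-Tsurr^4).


T^4 = 4.1222e+11
Tsurr^4 = 1.3904e+10
Q = 0.3100 * 5.67e-8 * 2.2660 * 3.9831e+11 = 15864.5290 W

15864.5290 W


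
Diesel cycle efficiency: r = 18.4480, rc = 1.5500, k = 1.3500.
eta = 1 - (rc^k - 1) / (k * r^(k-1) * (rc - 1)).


r^(k-1) = 2.7738
rc^k = 1.8070
eta = 0.6082 = 60.8194%

60.8194%


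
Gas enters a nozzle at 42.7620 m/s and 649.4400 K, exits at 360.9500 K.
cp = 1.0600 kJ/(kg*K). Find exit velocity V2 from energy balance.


dT = 288.4900 K
2*cp*1000*dT = 611598.8000
V1^2 = 1828.5886
V2 = sqrt(613427.3886) = 783.2161 m/s

783.2161 m/s


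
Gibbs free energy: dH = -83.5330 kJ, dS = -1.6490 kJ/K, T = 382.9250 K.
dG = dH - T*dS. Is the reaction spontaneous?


T*dS = 382.9250 * -1.6490 = -631.4433 kJ
dG = -83.5330 + 631.4433 = 547.9103 kJ (non-spontaneous)

dG = 547.9103 kJ, non-spontaneous


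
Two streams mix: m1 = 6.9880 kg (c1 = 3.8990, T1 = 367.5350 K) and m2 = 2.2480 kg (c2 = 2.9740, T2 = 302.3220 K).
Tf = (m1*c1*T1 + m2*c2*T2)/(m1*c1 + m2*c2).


num = 12035.1260
den = 33.9318
Tf = 354.6861 K

354.6861 K


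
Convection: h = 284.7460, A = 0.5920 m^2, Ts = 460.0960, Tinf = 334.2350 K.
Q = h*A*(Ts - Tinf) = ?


dT = 125.8610 K
Q = 284.7460 * 0.5920 * 125.8610 = 21216.3425 W

21216.3425 W


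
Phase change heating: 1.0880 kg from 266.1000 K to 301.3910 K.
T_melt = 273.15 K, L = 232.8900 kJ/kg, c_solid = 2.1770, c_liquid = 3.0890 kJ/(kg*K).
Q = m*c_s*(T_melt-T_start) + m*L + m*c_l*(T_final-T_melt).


Q1 (sensible, solid) = 1.0880 * 2.1770 * 7.0500 = 16.6985 kJ
Q2 (latent) = 1.0880 * 232.8900 = 253.3843 kJ
Q3 (sensible, liquid) = 1.0880 * 3.0890 * 28.2410 = 94.9133 kJ
Q_total = 364.9960 kJ

364.9960 kJ


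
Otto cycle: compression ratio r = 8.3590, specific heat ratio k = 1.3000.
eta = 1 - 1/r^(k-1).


r^(k-1) = 1.8908
eta = 1 - 1/1.8908 = 0.4711 = 47.1124%

47.1124%


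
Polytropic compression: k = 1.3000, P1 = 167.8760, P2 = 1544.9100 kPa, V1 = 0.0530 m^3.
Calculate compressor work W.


(k-1)/k = 0.2308
(P2/P1)^exp = 1.6689
W = 4.3333 * 167.8760 * 0.0530 * (1.6689 - 1) = 25.7915 kJ

25.7915 kJ


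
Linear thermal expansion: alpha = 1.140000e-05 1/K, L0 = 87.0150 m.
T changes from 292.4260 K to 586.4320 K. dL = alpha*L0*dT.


dT = 294.0060 K
dL = 1.140000e-05 * 87.0150 * 294.0060 = 0.291645 m
L_final = 87.306645 m

dL = 0.291645 m


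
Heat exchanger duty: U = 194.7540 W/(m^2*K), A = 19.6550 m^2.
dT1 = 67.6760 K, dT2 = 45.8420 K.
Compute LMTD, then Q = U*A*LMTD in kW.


LMTD = 56.0520 K
Q = 194.7540 * 19.6550 * 56.0520 = 214561.0148 W = 214.5610 kW

214.5610 kW


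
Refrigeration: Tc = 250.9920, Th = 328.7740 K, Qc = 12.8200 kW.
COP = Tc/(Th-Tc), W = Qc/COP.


COP = 250.9920 / 77.7820 = 3.2269
W = 12.8200 / 3.2269 = 3.9729 kW

COP = 3.2269, W = 3.9729 kW


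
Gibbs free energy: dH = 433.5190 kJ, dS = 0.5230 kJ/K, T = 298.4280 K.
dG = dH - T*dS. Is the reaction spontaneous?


T*dS = 298.4280 * 0.5230 = 156.0778 kJ
dG = 433.5190 - 156.0778 = 277.4412 kJ (non-spontaneous)

dG = 277.4412 kJ, non-spontaneous


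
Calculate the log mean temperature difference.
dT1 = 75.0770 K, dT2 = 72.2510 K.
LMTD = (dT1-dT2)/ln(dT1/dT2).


dT1/dT2 = 1.0391
ln(dT1/dT2) = 0.0384
LMTD = 2.8260 / 0.0384 = 73.6550 K

73.6550 K


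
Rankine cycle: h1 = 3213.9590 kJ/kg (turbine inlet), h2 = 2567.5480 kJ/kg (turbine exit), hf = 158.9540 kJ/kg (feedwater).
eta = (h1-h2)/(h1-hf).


W = 646.4110 kJ/kg
Q_in = 3055.0050 kJ/kg
eta = 0.2116 = 21.1591%

eta = 21.1591%


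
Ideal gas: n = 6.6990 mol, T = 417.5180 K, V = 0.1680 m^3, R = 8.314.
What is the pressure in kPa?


P = nRT/V = 6.6990 * 8.314 * 417.5180 / 0.1680
= 23253.8679 / 0.1680 = 138415.8805 Pa = 138.4159 kPa

138.4159 kPa


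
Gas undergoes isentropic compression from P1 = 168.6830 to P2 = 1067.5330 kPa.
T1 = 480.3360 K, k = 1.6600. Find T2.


(k-1)/k = 0.3976
(P2/P1)^exp = 2.0825
T2 = 480.3360 * 2.0825 = 1000.3184 K

1000.3184 K


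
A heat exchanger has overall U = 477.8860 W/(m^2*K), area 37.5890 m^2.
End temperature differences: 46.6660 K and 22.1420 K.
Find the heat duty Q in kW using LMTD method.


LMTD = 32.8943 K
Q = 477.8860 * 37.5890 * 32.8943 = 590888.6887 W = 590.8887 kW

590.8887 kW


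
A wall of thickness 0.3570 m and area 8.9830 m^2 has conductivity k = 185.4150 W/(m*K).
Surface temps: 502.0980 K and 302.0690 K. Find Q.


dT = 200.0290 K
Q = 185.4150 * 8.9830 * 200.0290 / 0.3570 = 933234.9885 W

933234.9885 W


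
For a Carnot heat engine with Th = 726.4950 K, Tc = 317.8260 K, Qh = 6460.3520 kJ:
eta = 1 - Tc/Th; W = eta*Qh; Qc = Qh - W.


eta = 1 - 317.8260/726.4950 = 0.5625
W = 0.5625 * 6460.3520 = 3634.0864 kJ
Qc = 6460.3520 - 3634.0864 = 2826.2656 kJ

eta = 56.2521%, W = 3634.0864 kJ, Qc = 2826.2656 kJ


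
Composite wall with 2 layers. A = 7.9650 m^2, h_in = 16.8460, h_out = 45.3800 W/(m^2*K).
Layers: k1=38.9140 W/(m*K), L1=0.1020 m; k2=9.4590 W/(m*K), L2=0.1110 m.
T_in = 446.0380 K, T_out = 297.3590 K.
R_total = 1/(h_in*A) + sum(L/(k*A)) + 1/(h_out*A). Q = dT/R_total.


R_conv_in = 1/(16.8460*7.9650) = 0.0075
R_1 = 0.1020/(38.9140*7.9650) = 0.0003
R_2 = 0.1110/(9.4590*7.9650) = 0.0015
R_conv_out = 1/(45.3800*7.9650) = 0.0028
R_total = 0.0120 K/W
Q = 148.6790 / 0.0120 = 12367.4756 W

R_total = 0.0120 K/W, Q = 12367.4756 W


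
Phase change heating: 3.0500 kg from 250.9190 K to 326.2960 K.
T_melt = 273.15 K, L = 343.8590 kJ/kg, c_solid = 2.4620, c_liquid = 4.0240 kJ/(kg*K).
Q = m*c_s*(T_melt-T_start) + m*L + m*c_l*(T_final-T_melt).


Q1 (sensible, solid) = 3.0500 * 2.4620 * 22.2310 = 166.9348 kJ
Q2 (latent) = 3.0500 * 343.8590 = 1048.7699 kJ
Q3 (sensible, liquid) = 3.0500 * 4.0240 * 53.1460 = 652.2715 kJ
Q_total = 1867.9762 kJ

1867.9762 kJ


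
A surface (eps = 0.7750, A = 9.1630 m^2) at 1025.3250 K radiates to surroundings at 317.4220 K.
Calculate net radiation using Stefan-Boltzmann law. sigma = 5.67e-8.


T^4 = 1.1052e+12
Tsurr^4 = 1.0152e+10
Q = 0.7750 * 5.67e-8 * 9.1630 * 1.0951e+12 = 440921.2162 W

440921.2162 W


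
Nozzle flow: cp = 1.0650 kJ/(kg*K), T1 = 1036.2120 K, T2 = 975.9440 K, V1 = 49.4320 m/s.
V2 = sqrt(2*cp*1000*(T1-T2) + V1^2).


dT = 60.2680 K
2*cp*1000*dT = 128370.8400
V1^2 = 2443.5226
V2 = sqrt(130814.3626) = 361.6827 m/s

361.6827 m/s


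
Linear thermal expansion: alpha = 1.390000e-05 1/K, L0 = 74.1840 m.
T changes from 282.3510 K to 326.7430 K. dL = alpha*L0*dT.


dT = 44.3920 K
dL = 1.390000e-05 * 74.1840 * 44.3920 = 0.045775 m
L_final = 74.229775 m

dL = 0.045775 m


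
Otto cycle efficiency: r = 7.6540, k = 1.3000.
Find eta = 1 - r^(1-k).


r^(k-1) = 1.8415
eta = 1 - 1/1.8415 = 0.4570 = 45.6958%

45.6958%


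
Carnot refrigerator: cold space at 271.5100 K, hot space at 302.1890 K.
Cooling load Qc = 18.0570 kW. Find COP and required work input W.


COP = 271.5100 / 30.6790 = 8.8500
W = 18.0570 / 8.8500 = 2.0403 kW

COP = 8.8500, W = 2.0403 kW


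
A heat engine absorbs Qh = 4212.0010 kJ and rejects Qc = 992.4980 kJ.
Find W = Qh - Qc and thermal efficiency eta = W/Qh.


W = 4212.0010 - 992.4980 = 3219.5030 kJ
eta = 3219.5030 / 4212.0010 = 0.7644 = 76.4364%

W = 3219.5030 kJ, eta = 76.4364%


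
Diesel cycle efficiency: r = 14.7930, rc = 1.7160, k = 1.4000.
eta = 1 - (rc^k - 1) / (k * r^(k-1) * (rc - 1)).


r^(k-1) = 2.9378
rc^k = 2.1297
eta = 0.6164 = 61.6372%

61.6372%


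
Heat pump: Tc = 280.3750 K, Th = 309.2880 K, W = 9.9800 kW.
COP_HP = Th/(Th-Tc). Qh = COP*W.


COP = 309.2880 / 28.9130 = 10.6972
Qh = 10.6972 * 9.9800 = 106.7580 kW

COP = 10.6972, Qh = 106.7580 kW


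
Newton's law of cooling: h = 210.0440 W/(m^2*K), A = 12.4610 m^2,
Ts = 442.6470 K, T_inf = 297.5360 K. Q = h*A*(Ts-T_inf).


dT = 145.1110 K
Q = 210.0440 * 12.4610 * 145.1110 = 379807.4779 W

379807.4779 W


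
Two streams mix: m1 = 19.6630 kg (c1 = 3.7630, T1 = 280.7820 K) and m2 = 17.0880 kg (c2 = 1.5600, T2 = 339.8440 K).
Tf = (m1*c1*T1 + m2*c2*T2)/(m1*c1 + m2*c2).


num = 29834.9016
den = 100.6491
Tf = 296.4248 K

296.4248 K


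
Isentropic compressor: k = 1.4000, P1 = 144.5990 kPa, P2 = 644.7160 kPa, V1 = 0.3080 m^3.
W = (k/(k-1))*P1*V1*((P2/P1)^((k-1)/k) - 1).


(k-1)/k = 0.2857
(P2/P1)^exp = 1.5328
W = 3.5000 * 144.5990 * 0.3080 * (1.5328 - 1) = 83.0523 kJ

83.0523 kJ


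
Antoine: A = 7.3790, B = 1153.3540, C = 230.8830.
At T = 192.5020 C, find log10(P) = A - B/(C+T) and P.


C+T = 423.3850
B/(C+T) = 2.7241
log10(P) = 7.3790 - 2.7241 = 4.6549
P = 10^4.6549 = 45172.5081 mmHg

45172.5081 mmHg


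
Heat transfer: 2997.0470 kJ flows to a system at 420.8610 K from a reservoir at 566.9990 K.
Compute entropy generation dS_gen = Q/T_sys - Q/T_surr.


dS_sys = 2997.0470/420.8610 = 7.1212 kJ/K
dS_surr = -2997.0470/566.9990 = -5.2858 kJ/K
dS_gen = 7.1212 - 5.2858 = 1.8354 kJ/K (irreversible)

dS_gen = 1.8354 kJ/K, irreversible


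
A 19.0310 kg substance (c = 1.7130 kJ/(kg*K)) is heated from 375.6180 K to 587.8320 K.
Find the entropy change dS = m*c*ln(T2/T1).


T2/T1 = 1.5650
ln(T2/T1) = 0.4479
dS = 19.0310 * 1.7130 * 0.4479 = 14.6006 kJ/K

14.6006 kJ/K


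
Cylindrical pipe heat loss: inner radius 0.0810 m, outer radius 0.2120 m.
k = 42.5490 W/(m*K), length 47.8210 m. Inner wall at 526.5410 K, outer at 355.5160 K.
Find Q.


dT = 171.0250 K
ln(ro/ri) = 0.9621
Q = 2*pi*42.5490*47.8210*171.0250 / 0.9621 = 2272534.6210 W

2272534.6210 W


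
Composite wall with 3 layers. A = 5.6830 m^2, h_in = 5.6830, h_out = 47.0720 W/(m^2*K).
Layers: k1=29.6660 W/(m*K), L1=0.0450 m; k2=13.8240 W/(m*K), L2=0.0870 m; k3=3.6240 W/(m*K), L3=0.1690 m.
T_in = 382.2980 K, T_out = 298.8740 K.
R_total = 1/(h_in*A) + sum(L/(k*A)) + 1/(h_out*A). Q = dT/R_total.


R_conv_in = 1/(5.6830*5.6830) = 0.0310
R_1 = 0.0450/(29.6660*5.6830) = 0.0003
R_2 = 0.0870/(13.8240*5.6830) = 0.0011
R_3 = 0.1690/(3.6240*5.6830) = 0.0082
R_conv_out = 1/(47.0720*5.6830) = 0.0037
R_total = 0.0443 K/W
Q = 83.4240 / 0.0443 = 1883.9505 W

R_total = 0.0443 K/W, Q = 1883.9505 W


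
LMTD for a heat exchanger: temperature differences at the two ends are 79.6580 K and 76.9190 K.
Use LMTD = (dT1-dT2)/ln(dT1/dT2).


dT1/dT2 = 1.0356
ln(dT1/dT2) = 0.0350
LMTD = 2.7390 / 0.0350 = 78.2805 K

78.2805 K


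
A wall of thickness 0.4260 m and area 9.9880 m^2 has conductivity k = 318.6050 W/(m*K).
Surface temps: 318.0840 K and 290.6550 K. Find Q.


dT = 27.4290 K
Q = 318.6050 * 9.9880 * 27.4290 / 0.4260 = 204895.0640 W

204895.0640 W


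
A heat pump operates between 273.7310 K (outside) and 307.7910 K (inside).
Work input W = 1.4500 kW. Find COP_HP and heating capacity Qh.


COP = 307.7910 / 34.0600 = 9.0367
Qh = 9.0367 * 1.4500 = 13.1033 kW

COP = 9.0367, Qh = 13.1033 kW


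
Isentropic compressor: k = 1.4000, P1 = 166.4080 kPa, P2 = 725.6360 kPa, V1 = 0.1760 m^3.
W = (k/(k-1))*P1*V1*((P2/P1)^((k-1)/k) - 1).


(k-1)/k = 0.2857
(P2/P1)^exp = 1.5231
W = 3.5000 * 166.4080 * 0.1760 * (1.5231 - 1) = 53.6211 kJ

53.6211 kJ


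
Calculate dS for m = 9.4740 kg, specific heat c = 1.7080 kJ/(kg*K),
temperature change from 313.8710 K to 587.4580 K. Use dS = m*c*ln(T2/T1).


T2/T1 = 1.8717
ln(T2/T1) = 0.6268
dS = 9.4740 * 1.7080 * 0.6268 = 10.1430 kJ/K

10.1430 kJ/K


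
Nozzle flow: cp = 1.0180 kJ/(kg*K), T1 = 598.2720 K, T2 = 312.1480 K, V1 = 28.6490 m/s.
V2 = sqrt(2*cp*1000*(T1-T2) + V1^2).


dT = 286.1240 K
2*cp*1000*dT = 582548.4640
V1^2 = 820.7652
V2 = sqrt(583369.2292) = 763.7861 m/s

763.7861 m/s


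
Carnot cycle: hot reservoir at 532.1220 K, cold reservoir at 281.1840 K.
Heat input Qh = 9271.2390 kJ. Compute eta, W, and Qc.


eta = 1 - 281.1840/532.1220 = 0.4716
W = 0.4716 * 9271.2390 = 4372.1293 kJ
Qc = 9271.2390 - 4372.1293 = 4899.1097 kJ

eta = 47.1580%, W = 4372.1293 kJ, Qc = 4899.1097 kJ


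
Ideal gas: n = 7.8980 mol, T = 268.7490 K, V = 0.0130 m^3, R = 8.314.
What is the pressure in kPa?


P = nRT/V = 7.8980 * 8.314 * 268.7490 / 0.0130
= 17647.1268 / 0.0130 = 1357471.2932 Pa = 1357.4713 kPa

1357.4713 kPa


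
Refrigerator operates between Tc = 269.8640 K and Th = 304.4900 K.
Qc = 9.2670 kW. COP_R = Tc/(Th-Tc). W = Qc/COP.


COP = 269.8640 / 34.6260 = 7.7937
W = 9.2670 / 7.7937 = 1.1890 kW

COP = 7.7937, W = 1.1890 kW


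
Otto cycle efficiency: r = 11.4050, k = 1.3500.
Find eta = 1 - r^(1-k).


r^(k-1) = 2.3441
eta = 1 - 1/2.3441 = 0.5734 = 57.3404%

57.3404%


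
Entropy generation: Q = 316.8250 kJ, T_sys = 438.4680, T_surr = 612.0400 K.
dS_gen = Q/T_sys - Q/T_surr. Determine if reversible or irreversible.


dS_sys = 316.8250/438.4680 = 0.7226 kJ/K
dS_surr = -316.8250/612.0400 = -0.5177 kJ/K
dS_gen = 0.7226 - 0.5177 = 0.2049 kJ/K (irreversible)

dS_gen = 0.2049 kJ/K, irreversible


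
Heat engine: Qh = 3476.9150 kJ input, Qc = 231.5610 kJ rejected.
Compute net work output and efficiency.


W = 3476.9150 - 231.5610 = 3245.3540 kJ
eta = 3245.3540 / 3476.9150 = 0.9334 = 93.3400%

W = 3245.3540 kJ, eta = 93.3400%


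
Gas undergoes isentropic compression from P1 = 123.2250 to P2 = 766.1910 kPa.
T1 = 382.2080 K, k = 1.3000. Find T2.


(k-1)/k = 0.2308
(P2/P1)^exp = 1.5246
T2 = 382.2080 * 1.5246 = 582.7027 K

582.7027 K


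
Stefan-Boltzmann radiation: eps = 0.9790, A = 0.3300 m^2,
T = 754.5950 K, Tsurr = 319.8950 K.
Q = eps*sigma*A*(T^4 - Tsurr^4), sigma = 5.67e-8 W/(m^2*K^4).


T^4 = 3.2423e+11
Tsurr^4 = 1.0472e+10
Q = 0.9790 * 5.67e-8 * 0.3300 * 3.1376e+11 = 5747.4748 W

5747.4748 W


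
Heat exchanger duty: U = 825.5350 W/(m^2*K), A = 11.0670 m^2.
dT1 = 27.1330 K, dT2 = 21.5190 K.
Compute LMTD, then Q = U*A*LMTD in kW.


LMTD = 24.2176 K
Q = 825.5350 * 11.0670 * 24.2176 = 221257.1612 W = 221.2572 kW

221.2572 kW


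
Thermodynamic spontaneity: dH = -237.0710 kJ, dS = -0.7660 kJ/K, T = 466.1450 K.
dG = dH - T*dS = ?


T*dS = 466.1450 * -0.7660 = -357.0671 kJ
dG = -237.0710 + 357.0671 = 119.9961 kJ (non-spontaneous)

dG = 119.9961 kJ, non-spontaneous


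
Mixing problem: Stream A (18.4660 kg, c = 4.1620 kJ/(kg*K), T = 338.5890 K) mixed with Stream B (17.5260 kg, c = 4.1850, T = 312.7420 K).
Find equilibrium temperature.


num = 48960.8959
den = 150.2018
Tf = 325.9674 K

325.9674 K


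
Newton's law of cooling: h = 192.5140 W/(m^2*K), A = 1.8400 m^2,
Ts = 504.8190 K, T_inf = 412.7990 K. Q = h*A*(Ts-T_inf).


dT = 92.0200 K
Q = 192.5140 * 1.8400 * 92.0200 = 32595.8544 W

32595.8544 W


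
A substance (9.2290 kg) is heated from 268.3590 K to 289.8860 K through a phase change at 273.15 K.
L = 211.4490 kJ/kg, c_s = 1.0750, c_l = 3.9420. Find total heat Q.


Q1 (sensible, solid) = 9.2290 * 1.0750 * 4.7910 = 47.5323 kJ
Q2 (latent) = 9.2290 * 211.4490 = 1951.4628 kJ
Q3 (sensible, liquid) = 9.2290 * 3.9420 * 16.7360 = 608.8677 kJ
Q_total = 2607.8629 kJ

2607.8629 kJ


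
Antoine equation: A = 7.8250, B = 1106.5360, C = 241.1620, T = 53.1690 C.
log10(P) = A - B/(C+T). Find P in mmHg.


C+T = 294.3310
B/(C+T) = 3.7595
log10(P) = 7.8250 - 3.7595 = 4.0655
P = 10^4.0655 = 11627.9924 mmHg

11627.9924 mmHg


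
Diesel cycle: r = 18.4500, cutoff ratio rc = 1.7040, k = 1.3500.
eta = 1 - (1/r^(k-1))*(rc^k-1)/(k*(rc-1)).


r^(k-1) = 2.7740
rc^k = 2.0534
eta = 0.6004 = 60.0416%

60.0416%


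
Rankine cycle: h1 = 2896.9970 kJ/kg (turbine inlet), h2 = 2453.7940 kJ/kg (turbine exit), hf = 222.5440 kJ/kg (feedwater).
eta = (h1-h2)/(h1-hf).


W = 443.2030 kJ/kg
Q_in = 2674.4530 kJ/kg
eta = 0.1657 = 16.5717%

eta = 16.5717%


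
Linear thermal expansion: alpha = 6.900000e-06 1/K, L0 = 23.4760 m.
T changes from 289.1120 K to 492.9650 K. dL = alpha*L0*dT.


dT = 203.8530 K
dL = 6.900000e-06 * 23.4760 * 203.8530 = 0.033021 m
L_final = 23.509021 m

dL = 0.033021 m


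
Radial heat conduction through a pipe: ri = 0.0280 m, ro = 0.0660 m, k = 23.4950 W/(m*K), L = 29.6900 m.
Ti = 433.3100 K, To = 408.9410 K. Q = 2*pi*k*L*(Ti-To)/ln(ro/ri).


dT = 24.3690 K
ln(ro/ri) = 0.8575
Q = 2*pi*23.4950*29.6900*24.3690 / 0.8575 = 124564.5035 W

124564.5035 W


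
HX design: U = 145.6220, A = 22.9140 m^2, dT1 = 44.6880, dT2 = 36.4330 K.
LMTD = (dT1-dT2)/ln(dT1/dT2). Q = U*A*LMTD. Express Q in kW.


LMTD = 40.4201 K
Q = 145.6220 * 22.9140 * 40.4201 = 134873.0970 W = 134.8731 kW

134.8731 kW


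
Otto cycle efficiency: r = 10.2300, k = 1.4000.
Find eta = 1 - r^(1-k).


r^(k-1) = 2.5348
eta = 1 - 1/2.5348 = 0.6055 = 60.5498%

60.5498%


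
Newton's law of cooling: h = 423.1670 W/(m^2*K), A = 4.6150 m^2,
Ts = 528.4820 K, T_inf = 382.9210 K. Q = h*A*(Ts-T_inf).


dT = 145.5610 K
Q = 423.1670 * 4.6150 * 145.5610 = 284268.3629 W

284268.3629 W


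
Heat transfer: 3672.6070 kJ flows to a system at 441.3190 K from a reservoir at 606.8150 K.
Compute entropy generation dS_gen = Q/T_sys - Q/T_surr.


dS_sys = 3672.6070/441.3190 = 8.3219 kJ/K
dS_surr = -3672.6070/606.8150 = -6.0523 kJ/K
dS_gen = 8.3219 - 6.0523 = 2.2696 kJ/K (irreversible)

dS_gen = 2.2696 kJ/K, irreversible


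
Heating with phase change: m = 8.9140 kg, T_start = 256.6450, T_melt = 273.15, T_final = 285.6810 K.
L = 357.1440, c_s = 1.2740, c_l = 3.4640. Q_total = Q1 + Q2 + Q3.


Q1 (sensible, solid) = 8.9140 * 1.2740 * 16.5050 = 187.4380 kJ
Q2 (latent) = 8.9140 * 357.1440 = 3183.5816 kJ
Q3 (sensible, liquid) = 8.9140 * 3.4640 * 12.5310 = 386.9334 kJ
Q_total = 3757.9530 kJ

3757.9530 kJ


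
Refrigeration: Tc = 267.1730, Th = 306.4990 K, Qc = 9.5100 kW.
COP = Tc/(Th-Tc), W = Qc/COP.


COP = 267.1730 / 39.3260 = 6.7938
W = 9.5100 / 6.7938 = 1.3998 kW

COP = 6.7938, W = 1.3998 kW


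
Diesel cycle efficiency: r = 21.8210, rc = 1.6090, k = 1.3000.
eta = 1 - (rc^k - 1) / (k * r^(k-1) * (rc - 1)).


r^(k-1) = 2.5215
rc^k = 1.8558
eta = 0.5713 = 57.1322%

57.1322%


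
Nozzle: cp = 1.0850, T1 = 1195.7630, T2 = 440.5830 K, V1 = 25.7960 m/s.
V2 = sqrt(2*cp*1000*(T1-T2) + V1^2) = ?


dT = 755.1800 K
2*cp*1000*dT = 1638740.6000
V1^2 = 665.4336
V2 = sqrt(1639406.0336) = 1280.3929 m/s

1280.3929 m/s


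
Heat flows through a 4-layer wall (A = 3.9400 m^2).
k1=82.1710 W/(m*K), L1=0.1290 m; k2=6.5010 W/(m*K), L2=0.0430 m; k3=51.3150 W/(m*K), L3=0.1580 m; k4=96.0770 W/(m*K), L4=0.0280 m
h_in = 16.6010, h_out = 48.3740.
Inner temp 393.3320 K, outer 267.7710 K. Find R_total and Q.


R_conv_in = 1/(16.6010*3.9400) = 0.0153
R_1 = 0.1290/(82.1710*3.9400) = 0.0004
R_2 = 0.0430/(6.5010*3.9400) = 0.0017
R_3 = 0.1580/(51.3150*3.9400) = 0.0008
R_4 = 0.0280/(96.0770*3.9400) = 7.3968e-05
R_conv_out = 1/(48.3740*3.9400) = 0.0052
R_total = 0.0235 K/W
Q = 125.5610 / 0.0235 = 5350.2839 W

R_total = 0.0235 K/W, Q = 5350.2839 W


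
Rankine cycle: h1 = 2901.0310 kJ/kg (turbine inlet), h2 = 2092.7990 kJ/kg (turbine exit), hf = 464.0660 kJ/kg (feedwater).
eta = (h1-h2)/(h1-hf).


W = 808.2320 kJ/kg
Q_in = 2436.9650 kJ/kg
eta = 0.3317 = 33.1655%

eta = 33.1655%


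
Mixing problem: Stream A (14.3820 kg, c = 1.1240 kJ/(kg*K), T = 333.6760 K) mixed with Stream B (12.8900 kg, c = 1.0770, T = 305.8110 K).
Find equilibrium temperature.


num = 9639.4257
den = 30.0479
Tf = 320.8020 K

320.8020 K


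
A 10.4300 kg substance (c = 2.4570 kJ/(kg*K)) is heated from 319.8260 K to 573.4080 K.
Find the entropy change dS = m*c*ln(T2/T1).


T2/T1 = 1.7929
ln(T2/T1) = 0.5838
dS = 10.4300 * 2.4570 * 0.5838 = 14.9613 kJ/K

14.9613 kJ/K


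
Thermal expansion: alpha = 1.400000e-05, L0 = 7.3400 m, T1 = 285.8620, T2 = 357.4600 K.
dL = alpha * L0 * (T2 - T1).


dT = 71.5980 K
dL = 1.400000e-05 * 7.3400 * 71.5980 = 0.007357 m
L_final = 7.347357 m

dL = 0.007357 m


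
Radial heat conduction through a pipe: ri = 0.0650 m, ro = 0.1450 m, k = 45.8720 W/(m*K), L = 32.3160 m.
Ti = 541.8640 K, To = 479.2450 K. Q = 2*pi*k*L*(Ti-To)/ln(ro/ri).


dT = 62.6190 K
ln(ro/ri) = 0.8023
Q = 2*pi*45.8720*32.3160*62.6190 / 0.8023 = 726924.5289 W

726924.5289 W


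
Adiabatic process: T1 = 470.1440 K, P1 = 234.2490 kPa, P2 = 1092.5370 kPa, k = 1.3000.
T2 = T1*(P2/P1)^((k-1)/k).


(k-1)/k = 0.2308
(P2/P1)^exp = 1.4267
T2 = 470.1440 * 1.4267 = 670.7486 K

670.7486 K


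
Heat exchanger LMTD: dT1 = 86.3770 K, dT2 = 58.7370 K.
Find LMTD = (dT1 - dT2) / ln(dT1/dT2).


dT1/dT2 = 1.4706
ln(dT1/dT2) = 0.3857
LMTD = 27.6400 / 0.3857 = 71.6709 K

71.6709 K


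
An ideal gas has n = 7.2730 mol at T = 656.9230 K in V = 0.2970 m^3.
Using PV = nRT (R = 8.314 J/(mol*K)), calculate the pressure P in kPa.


P = nRT/V = 7.2730 * 8.314 * 656.9230 / 0.2970
= 39722.6373 / 0.2970 = 133746.2537 Pa = 133.7463 kPa

133.7463 kPa


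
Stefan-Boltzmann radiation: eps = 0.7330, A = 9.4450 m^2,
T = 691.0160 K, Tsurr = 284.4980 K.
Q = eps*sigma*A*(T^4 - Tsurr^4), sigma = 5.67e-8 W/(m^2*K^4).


T^4 = 2.2801e+11
Tsurr^4 = 6.5511e+09
Q = 0.7330 * 5.67e-8 * 9.4450 * 2.2146e+11 = 86932.1720 W

86932.1720 W


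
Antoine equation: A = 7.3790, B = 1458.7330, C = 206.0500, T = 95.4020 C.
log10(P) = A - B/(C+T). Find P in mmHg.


C+T = 301.4520
B/(C+T) = 4.8390
log10(P) = 7.3790 - 4.8390 = 2.5400
P = 10^2.5400 = 346.7189 mmHg

346.7189 mmHg


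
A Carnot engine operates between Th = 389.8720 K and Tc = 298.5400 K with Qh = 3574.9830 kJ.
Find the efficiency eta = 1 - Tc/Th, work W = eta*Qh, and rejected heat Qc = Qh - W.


eta = 1 - 298.5400/389.8720 = 0.2343
W = 0.2343 * 3574.9830 = 837.4809 kJ
Qc = 3574.9830 - 837.4809 = 2737.5021 kJ

eta = 23.4262%, W = 837.4809 kJ, Qc = 2737.5021 kJ


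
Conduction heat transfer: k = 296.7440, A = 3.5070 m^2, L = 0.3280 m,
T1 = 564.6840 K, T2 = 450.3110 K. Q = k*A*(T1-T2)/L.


dT = 114.3730 K
Q = 296.7440 * 3.5070 * 114.3730 / 0.3280 = 362883.6335 W

362883.6335 W


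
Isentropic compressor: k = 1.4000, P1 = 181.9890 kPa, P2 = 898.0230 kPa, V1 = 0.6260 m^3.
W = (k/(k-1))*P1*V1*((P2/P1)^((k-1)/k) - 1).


(k-1)/k = 0.2857
(P2/P1)^exp = 1.5779
W = 3.5000 * 181.9890 * 0.6260 * (1.5779 - 1) = 230.4158 kJ

230.4158 kJ


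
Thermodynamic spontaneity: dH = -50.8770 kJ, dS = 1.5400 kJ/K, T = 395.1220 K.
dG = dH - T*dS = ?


T*dS = 395.1220 * 1.5400 = 608.4879 kJ
dG = -50.8770 - 608.4879 = -659.3649 kJ (spontaneous)

dG = -659.3649 kJ, spontaneous


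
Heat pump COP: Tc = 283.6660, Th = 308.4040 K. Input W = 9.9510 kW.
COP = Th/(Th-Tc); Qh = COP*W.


COP = 308.4040 / 24.7380 = 12.4668
Qh = 12.4668 * 9.9510 = 124.0572 kW

COP = 12.4668, Qh = 124.0572 kW


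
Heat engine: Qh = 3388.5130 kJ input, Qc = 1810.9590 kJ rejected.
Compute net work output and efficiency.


W = 3388.5130 - 1810.9590 = 1577.5540 kJ
eta = 1577.5540 / 3388.5130 = 0.4656 = 46.5559%

W = 1577.5540 kJ, eta = 46.5559%


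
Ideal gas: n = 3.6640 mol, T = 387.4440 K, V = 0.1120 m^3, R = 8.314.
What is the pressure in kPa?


P = nRT/V = 3.6640 * 8.314 * 387.4440 / 0.1120
= 11802.5113 / 0.1120 = 105379.5652 Pa = 105.3796 kPa

105.3796 kPa


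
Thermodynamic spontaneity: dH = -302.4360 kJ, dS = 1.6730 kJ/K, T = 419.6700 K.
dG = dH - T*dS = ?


T*dS = 419.6700 * 1.6730 = 702.1079 kJ
dG = -302.4360 - 702.1079 = -1004.5439 kJ (spontaneous)

dG = -1004.5439 kJ, spontaneous


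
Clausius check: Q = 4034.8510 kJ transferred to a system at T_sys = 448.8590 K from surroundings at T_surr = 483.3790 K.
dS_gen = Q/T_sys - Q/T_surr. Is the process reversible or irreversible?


dS_sys = 4034.8510/448.8590 = 8.9891 kJ/K
dS_surr = -4034.8510/483.3790 = -8.3472 kJ/K
dS_gen = 8.9891 - 8.3472 = 0.6419 kJ/K (irreversible)

dS_gen = 0.6419 kJ/K, irreversible


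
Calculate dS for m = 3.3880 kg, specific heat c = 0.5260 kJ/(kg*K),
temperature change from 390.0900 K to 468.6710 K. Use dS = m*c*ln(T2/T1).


T2/T1 = 1.2014
ln(T2/T1) = 0.1835
dS = 3.3880 * 0.5260 * 0.1835 = 0.3271 kJ/K

0.3271 kJ/K


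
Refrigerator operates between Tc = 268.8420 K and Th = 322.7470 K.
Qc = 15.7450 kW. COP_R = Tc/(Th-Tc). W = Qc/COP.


COP = 268.8420 / 53.9050 = 4.9873
W = 15.7450 / 4.9873 = 3.1570 kW

COP = 4.9873, W = 3.1570 kW


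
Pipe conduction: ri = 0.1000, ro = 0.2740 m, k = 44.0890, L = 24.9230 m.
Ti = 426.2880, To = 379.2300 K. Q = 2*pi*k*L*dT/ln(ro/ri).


dT = 47.0580 K
ln(ro/ri) = 1.0080
Q = 2*pi*44.0890*24.9230*47.0580 / 1.0080 = 322330.5713 W

322330.5713 W


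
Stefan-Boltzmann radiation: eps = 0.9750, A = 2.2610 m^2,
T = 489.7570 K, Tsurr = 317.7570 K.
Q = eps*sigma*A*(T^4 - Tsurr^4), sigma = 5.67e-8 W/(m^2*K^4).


T^4 = 5.7534e+10
Tsurr^4 = 1.0195e+10
Q = 0.9750 * 5.67e-8 * 2.2610 * 4.7339e+10 = 5917.0656 W

5917.0656 W


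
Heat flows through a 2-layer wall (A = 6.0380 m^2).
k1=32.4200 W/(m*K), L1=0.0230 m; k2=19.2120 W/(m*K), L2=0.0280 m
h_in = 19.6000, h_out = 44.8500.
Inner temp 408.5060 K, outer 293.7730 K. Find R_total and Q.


R_conv_in = 1/(19.6000*6.0380) = 0.0084
R_1 = 0.0230/(32.4200*6.0380) = 0.0001
R_2 = 0.0280/(19.2120*6.0380) = 0.0002
R_conv_out = 1/(44.8500*6.0380) = 0.0037
R_total = 0.0125 K/W
Q = 114.7330 / 0.0125 = 9177.5683 W

R_total = 0.0125 K/W, Q = 9177.5683 W


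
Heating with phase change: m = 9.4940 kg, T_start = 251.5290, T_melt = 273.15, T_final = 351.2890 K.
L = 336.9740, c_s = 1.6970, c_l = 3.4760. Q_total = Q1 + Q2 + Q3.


Q1 (sensible, solid) = 9.4940 * 1.6970 * 21.6210 = 348.3428 kJ
Q2 (latent) = 9.4940 * 336.9740 = 3199.2312 kJ
Q3 (sensible, liquid) = 9.4940 * 3.4760 * 78.1390 = 2578.6764 kJ
Q_total = 6126.2504 kJ

6126.2504 kJ


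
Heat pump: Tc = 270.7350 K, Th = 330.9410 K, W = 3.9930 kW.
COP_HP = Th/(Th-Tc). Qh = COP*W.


COP = 330.9410 / 60.2060 = 5.4968
Qh = 5.4968 * 3.9930 = 21.9488 kW

COP = 5.4968, Qh = 21.9488 kW


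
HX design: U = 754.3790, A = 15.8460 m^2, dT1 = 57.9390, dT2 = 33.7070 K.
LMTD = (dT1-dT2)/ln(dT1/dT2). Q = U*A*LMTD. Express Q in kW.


LMTD = 44.7345 K
Q = 754.3790 * 15.8460 * 44.7345 = 534750.9079 W = 534.7509 kW

534.7509 kW


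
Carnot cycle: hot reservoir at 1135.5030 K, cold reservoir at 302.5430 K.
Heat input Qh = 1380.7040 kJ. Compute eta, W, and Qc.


eta = 1 - 302.5430/1135.5030 = 0.7336
W = 0.7336 * 1380.7040 = 1012.8297 kJ
Qc = 1380.7040 - 1012.8297 = 367.8743 kJ

eta = 73.3560%, W = 1012.8297 kJ, Qc = 367.8743 kJ


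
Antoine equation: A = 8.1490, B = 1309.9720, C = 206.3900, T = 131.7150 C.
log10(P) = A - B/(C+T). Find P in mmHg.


C+T = 338.1050
B/(C+T) = 3.8745
log10(P) = 8.1490 - 3.8745 = 4.2745
P = 10^4.2745 = 18816.8446 mmHg

18816.8446 mmHg


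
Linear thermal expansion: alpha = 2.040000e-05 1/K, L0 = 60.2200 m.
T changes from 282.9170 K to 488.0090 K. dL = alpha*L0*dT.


dT = 205.0920 K
dL = 2.040000e-05 * 60.2200 * 205.0920 = 0.251953 m
L_final = 60.471953 m

dL = 0.251953 m


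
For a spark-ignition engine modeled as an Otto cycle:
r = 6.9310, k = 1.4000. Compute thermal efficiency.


r^(k-1) = 2.1693
eta = 1 - 1/2.1693 = 0.5390 = 53.9020%

53.9020%


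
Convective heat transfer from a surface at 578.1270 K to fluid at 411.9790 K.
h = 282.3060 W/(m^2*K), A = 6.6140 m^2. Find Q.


dT = 166.1480 K
Q = 282.3060 * 6.6140 * 166.1480 = 310226.8742 W

310226.8742 W


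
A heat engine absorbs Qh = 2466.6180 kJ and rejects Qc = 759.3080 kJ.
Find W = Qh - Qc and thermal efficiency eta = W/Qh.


W = 2466.6180 - 759.3080 = 1707.3100 kJ
eta = 1707.3100 / 2466.6180 = 0.6922 = 69.2166%

W = 1707.3100 kJ, eta = 69.2166%


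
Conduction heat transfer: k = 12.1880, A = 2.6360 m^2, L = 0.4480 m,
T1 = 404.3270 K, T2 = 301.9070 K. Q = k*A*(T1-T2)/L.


dT = 102.4200 K
Q = 12.1880 * 2.6360 * 102.4200 / 0.4480 = 7344.8784 W

7344.8784 W


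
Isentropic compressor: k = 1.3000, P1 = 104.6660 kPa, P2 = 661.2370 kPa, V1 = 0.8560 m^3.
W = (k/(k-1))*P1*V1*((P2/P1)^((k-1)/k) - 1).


(k-1)/k = 0.2308
(P2/P1)^exp = 1.5302
W = 4.3333 * 104.6660 * 0.8560 * (1.5302 - 1) = 205.8378 kJ

205.8378 kJ


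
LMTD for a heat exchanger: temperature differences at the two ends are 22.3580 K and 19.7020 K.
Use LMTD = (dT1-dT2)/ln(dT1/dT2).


dT1/dT2 = 1.1348
ln(dT1/dT2) = 0.1265
LMTD = 2.6560 / 0.1265 = 21.0020 K

21.0020 K


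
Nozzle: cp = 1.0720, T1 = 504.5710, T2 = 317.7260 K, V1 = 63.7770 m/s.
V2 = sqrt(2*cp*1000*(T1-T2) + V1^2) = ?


dT = 186.8450 K
2*cp*1000*dT = 400595.6800
V1^2 = 4067.5057
V2 = sqrt(404663.1857) = 636.1314 m/s

636.1314 m/s


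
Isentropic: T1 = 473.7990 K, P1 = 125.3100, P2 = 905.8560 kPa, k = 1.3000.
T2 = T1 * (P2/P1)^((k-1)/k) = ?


(k-1)/k = 0.2308
(P2/P1)^exp = 1.5785
T2 = 473.7990 * 1.5785 = 747.8971 K

747.8971 K


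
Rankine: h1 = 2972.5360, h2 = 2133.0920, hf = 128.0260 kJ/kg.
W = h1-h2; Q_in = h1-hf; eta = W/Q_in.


W = 839.4440 kJ/kg
Q_in = 2844.5100 kJ/kg
eta = 0.2951 = 29.5110%

eta = 29.5110%


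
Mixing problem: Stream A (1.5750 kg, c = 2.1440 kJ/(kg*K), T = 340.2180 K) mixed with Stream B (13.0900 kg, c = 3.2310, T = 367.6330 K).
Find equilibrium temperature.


num = 16697.4410
den = 45.6706
Tf = 365.6060 K

365.6060 K


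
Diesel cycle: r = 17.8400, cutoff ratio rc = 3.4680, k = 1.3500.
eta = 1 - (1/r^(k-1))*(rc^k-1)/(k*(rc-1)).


r^(k-1) = 2.7415
rc^k = 5.3593
eta = 0.5227 = 52.2748%

52.2748%


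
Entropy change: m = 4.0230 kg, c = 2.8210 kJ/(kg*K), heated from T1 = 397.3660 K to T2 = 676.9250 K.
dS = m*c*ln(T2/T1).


T2/T1 = 1.7035
ln(T2/T1) = 0.5327
dS = 4.0230 * 2.8210 * 0.5327 = 6.0456 kJ/K

6.0456 kJ/K


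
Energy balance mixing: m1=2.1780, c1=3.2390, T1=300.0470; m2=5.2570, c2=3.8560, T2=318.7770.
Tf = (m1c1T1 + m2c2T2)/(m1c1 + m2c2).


num = 8578.6202
den = 27.3255
Tf = 313.9415 K

313.9415 K


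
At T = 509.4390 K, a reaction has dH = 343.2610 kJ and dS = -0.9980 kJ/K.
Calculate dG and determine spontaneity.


T*dS = 509.4390 * -0.9980 = -508.4201 kJ
dG = 343.2610 + 508.4201 = 851.6811 kJ (non-spontaneous)

dG = 851.6811 kJ, non-spontaneous


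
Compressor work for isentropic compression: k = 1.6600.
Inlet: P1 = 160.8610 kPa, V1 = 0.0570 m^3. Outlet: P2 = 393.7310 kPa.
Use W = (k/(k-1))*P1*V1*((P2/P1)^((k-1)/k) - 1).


(k-1)/k = 0.3976
(P2/P1)^exp = 1.4275
W = 2.5152 * 160.8610 * 0.0570 * (1.4275 - 1) = 9.8578 kJ

9.8578 kJ


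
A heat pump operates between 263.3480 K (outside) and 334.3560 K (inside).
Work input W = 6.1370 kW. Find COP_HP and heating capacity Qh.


COP = 334.3560 / 71.0080 = 4.7087
Qh = 4.7087 * 6.1370 = 28.8973 kW

COP = 4.7087, Qh = 28.8973 kW


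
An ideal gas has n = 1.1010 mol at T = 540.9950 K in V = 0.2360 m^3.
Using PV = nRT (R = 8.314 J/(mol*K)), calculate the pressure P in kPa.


P = nRT/V = 1.1010 * 8.314 * 540.9950 / 0.2360
= 4952.1135 / 0.2360 = 20983.5318 Pa = 20.9835 kPa

20.9835 kPa


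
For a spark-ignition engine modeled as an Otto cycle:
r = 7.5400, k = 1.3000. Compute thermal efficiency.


r^(k-1) = 1.8332
eta = 1 - 1/1.8332 = 0.4545 = 45.4508%

45.4508%


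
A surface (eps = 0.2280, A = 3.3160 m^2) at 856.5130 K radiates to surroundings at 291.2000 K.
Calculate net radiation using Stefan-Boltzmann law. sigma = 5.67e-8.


T^4 = 5.3819e+11
Tsurr^4 = 7.1906e+09
Q = 0.2280 * 5.67e-8 * 3.3160 * 5.3100e+11 = 22762.8517 W

22762.8517 W


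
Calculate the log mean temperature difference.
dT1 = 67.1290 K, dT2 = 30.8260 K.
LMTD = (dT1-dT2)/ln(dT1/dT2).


dT1/dT2 = 2.1777
ln(dT1/dT2) = 0.7783
LMTD = 36.3030 / 0.7783 = 46.6465 K

46.6465 K


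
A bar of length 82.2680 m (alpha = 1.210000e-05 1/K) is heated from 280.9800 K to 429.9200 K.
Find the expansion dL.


dT = 148.9400 K
dL = 1.210000e-05 * 82.2680 * 148.9400 = 0.148261 m
L_final = 82.416261 m

dL = 0.148261 m


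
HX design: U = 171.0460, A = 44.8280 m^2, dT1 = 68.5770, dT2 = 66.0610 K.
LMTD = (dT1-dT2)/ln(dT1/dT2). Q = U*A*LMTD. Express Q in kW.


LMTD = 67.3112 K
Q = 171.0460 * 44.8280 * 67.3112 = 516118.4459 W = 516.1184 kW

516.1184 kW
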